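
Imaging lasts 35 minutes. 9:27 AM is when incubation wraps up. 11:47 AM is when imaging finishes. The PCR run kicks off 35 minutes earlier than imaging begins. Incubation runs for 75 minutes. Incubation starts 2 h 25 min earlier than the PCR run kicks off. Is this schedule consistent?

Imaging starts at 11:47 AM − 35 min = 11:12 AM.
The PCR run starts at 11:12 AM − 35 min = 10:37 AM.
Incubation starts at 10:37 AM − 145 min = 8:12 AM.
Incubation ends at 8:12 AM + 75 min = 9:27 AM.
That matches the stated 9:27 AM, so the schedule is consistent.

Yes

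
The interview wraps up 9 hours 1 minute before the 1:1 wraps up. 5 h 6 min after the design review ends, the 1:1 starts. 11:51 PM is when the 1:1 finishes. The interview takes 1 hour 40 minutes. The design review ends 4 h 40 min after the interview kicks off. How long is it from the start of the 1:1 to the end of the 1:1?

The interview ends at 11:51 PM − 541 min = 2:50 PM.
The interview starts at 2:50 PM − 100 min = 1:10 PM.
The design review ends at 1:10 PM + 280 min = 5:50 PM.
The 1:1 starts at 5:50 PM + 306 min = 10:56 PM.
From 10:56 PM to 11:51 PM is 55 minutes.

55 minutes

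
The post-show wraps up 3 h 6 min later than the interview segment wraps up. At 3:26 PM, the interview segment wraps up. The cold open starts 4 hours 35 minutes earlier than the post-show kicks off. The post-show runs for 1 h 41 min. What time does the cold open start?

12:16 PM

The post-show ends at 3:26 PM + 186 min = 6:32 PM.
The post-show starts at 6:32 PM − 101 min = 4:51 PM.
The cold open starts at 4:51 PM − 275 min = 12:16 PM.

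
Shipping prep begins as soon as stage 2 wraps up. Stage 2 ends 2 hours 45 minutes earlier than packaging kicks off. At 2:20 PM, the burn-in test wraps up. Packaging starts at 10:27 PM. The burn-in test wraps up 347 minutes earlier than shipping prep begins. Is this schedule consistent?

Stage 2 ends at 10:27 PM − 165 min = 7:42 PM.
So shipping prep starts at 7:42 PM.
The burn-in test ends at 7:42 PM − 347 min = 1:55 PM.
But the burn-in test is also said to end at 2:20 PM — a 25-minute conflict.

No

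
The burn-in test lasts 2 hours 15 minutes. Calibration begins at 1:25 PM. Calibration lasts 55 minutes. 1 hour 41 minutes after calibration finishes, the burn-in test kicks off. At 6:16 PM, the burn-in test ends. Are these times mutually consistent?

Calibration ends at 1:25 PM + 55 min = 2:20 PM.
The burn-in test starts at 2:20 PM + 101 min = 4:01 PM.
The burn-in test ends at 4:01 PM + 135 min = 6:16 PM.
That matches the stated 6:16 PM, so the schedule is consistent.

Yes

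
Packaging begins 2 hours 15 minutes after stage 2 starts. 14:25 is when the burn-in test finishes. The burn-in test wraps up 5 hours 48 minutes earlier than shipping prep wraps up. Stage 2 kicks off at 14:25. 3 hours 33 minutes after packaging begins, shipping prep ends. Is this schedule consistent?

Yes

Packaging starts at 14:25 + 135 min = 16:40.
Shipping prep ends at 16:40 + 213 min = 20:13.
The burn-in test ends at 20:13 − 348 min = 14:25.
That matches the stated 14:25, so the schedule is consistent.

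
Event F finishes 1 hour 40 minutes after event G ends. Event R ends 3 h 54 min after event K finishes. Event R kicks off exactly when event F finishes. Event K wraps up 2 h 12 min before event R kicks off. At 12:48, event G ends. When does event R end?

Event F ends at 12:48 + 100 min = 14:28.
So event R starts at 14:28.
Event K ends at 14:28 − 132 min = 12:16.
Event R ends at 12:16 + 234 min = 16:10.

16:10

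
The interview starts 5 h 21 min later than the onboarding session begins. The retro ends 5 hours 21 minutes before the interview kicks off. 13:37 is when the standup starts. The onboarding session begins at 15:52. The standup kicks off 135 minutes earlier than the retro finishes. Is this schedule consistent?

The interview starts at 15:52 + 321 min = 21:13.
The retro ends at 21:13 − 321 min = 15:52.
The standup starts at 15:52 − 135 min = 13:37.
That matches the stated 13:37, so the schedule is consistent.

Yes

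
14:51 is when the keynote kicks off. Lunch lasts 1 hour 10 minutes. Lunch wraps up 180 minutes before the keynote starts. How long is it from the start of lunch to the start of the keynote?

250 minutes

Lunch ends at 14:51 − 180 min = 11:51.
Lunch starts at 11:51 − 70 min = 10:41.
From 10:41 to 14:51 is 250 minutes.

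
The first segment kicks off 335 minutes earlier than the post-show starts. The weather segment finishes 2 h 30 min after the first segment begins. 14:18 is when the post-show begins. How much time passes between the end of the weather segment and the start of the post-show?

The first segment starts at 14:18 − 335 min = 08:43.
The weather segment ends at 08:43 + 150 min = 11:13.
From 11:13 to 14:18 is 185 minutes.

185 minutes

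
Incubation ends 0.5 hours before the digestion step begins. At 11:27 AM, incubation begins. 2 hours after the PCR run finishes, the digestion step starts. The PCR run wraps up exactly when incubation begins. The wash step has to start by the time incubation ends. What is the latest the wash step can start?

The PCR run ends at 11:27 AM.
The digestion step starts at 11:27 AM + 120 min = 1:27 PM.
Incubation ends at 1:27 PM − 30 min = 12:57 PM.
The wash step is bounded by incubation, so the latest it can start is 12:57 PM.

12:57 PM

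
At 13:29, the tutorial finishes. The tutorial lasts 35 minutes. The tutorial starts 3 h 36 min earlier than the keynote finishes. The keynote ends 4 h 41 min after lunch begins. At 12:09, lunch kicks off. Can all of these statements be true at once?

The keynote ends at 12:09 + 281 min = 16:50.
The tutorial starts at 16:50 − 216 min = 13:14.
The tutorial ends at 13:14 + 35 min = 13:49.
But the tutorial is also said to end at 13:29 — a 20-minute conflict.

No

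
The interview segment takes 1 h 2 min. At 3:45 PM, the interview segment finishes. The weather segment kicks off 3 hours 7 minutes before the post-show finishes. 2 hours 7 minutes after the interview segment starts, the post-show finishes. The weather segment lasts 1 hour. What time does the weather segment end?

The interview segment starts at 3:45 PM − 62 min = 2:43 PM.
The post-show ends at 2:43 PM + 127 min = 4:50 PM.
The weather segment starts at 4:50 PM − 187 min = 1:43 PM.
The weather segment ends at 1:43 PM + 60 min = 2:43 PM.

2:43 PM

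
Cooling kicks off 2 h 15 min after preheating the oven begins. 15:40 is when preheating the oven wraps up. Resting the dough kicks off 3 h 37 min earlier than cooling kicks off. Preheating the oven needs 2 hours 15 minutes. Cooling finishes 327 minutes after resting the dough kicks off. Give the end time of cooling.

17:30

Preheating the oven starts at 15:40 − 135 min = 13:25.
Cooling starts at 13:25 + 135 min = 15:40.
Resting the dough starts at 15:40 − 217 min = 12:03.
Cooling ends at 12:03 + 327 min = 17:30.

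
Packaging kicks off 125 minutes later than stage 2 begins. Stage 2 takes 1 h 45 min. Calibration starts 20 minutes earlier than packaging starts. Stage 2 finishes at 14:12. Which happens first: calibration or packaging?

Stage 2 starts at 14:12 − 105 min = 12:27.
Packaging starts at 12:27 + 125 min = 14:32.
Calibration starts at 14:32 − 20 min = 14:12.
Calibration starts at 14:12 and packaging starts at 14:32, so calibration is first.

calibration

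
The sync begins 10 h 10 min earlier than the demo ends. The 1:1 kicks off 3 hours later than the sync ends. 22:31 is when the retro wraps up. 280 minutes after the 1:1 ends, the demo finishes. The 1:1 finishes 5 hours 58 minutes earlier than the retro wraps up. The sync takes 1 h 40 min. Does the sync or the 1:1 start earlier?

the sync

The 1:1 ends at 22:31 − 358 min = 16:33.
The demo ends at 16:33 + 280 min = 21:13.
The sync starts at 21:13 − 610 min = 11:03.
The sync ends at 11:03 + 100 min = 12:43.
The 1:1 starts at 12:43 + 180 min = 15:43.
The sync starts at 11:03 and the 1:1 starts at 15:43, so the sync is first.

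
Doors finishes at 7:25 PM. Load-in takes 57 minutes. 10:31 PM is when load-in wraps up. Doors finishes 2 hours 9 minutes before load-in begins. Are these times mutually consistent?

Yes

Load-in starts at 10:31 PM − 57 min = 9:34 PM.
Doors ends at 9:34 PM − 129 min = 7:25 PM.
That matches the stated 7:25 PM, so the schedule is consistent.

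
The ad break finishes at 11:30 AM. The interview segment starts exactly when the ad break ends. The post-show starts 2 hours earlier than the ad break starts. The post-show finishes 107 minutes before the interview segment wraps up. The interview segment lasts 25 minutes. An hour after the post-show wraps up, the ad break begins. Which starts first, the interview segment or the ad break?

The interview segment starts at 11:30 AM.
The interview segment ends at 11:30 AM + 25 min = 11:55 AM.
The post-show ends at 11:55 AM − 107 min = 10:08 AM.
The ad break starts at 10:08 AM + 60 min = 11:08 AM.
The interview segment starts at 11:30 AM and the ad break starts at 11:08 AM, so the ad break is first.

the ad break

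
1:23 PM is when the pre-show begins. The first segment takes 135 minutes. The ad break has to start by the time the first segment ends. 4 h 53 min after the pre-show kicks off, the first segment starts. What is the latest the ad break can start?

The first segment starts at 1:23 PM + 293 min = 6:16 PM.
The first segment ends at 6:16 PM + 135 min = 8:31 PM.
The ad break is bounded by the first segment, so the latest it can start is 8:31 PM.

8:31 PM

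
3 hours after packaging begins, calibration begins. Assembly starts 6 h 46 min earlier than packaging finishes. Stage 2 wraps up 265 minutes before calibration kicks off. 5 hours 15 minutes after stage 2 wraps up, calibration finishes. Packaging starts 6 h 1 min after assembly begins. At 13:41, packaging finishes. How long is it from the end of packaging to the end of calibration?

Assembly starts at 13:41 − 406 min = 06:55.
Packaging starts at 06:55 + 361 min = 12:56.
Calibration starts at 12:56 + 180 min = 15:56.
Stage 2 ends at 15:56 − 265 min = 11:31.
Calibration ends at 11:31 + 315 min = 16:46.
From 13:41 to 16:46 is 185 minutes.

185 minutes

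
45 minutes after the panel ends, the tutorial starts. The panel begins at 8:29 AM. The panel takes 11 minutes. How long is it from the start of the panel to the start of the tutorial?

The panel ends at 8:29 AM + 11 min = 8:40 AM.
The tutorial starts at 8:40 AM + 45 min = 9:25 AM.
From 8:29 AM to 9:25 AM is 56 minutes.

56 minutes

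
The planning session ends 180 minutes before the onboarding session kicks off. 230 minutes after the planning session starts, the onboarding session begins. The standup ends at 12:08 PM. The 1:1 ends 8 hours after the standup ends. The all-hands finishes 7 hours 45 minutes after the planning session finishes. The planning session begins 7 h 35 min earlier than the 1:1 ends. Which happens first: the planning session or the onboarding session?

the planning session

The 1:1 ends at 12:08 PM + 480 min = 8:08 PM.
The planning session starts at 8:08 PM − 455 min = 12:33 PM.
The onboarding session starts at 12:33 PM + 230 min = 4:23 PM.
The planning session starts at 12:33 PM and the onboarding session starts at 4:23 PM, so the planning session is first.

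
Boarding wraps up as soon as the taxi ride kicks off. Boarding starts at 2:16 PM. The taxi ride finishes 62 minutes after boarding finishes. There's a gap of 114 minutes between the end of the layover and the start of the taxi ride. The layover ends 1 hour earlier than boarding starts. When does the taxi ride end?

The layover ends at 2:16 PM − 60 min = 1:16 PM.
The taxi ride starts at 1:16 PM + 114 min = 3:10 PM.
So boarding ends at 3:10 PM.
The taxi ride ends at 3:10 PM + 62 min = 4:12 PM.

4:12 PM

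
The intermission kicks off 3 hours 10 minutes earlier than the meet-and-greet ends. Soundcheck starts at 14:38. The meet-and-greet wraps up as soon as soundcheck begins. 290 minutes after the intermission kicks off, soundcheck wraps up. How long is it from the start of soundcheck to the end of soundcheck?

1 hour 40 minutes

The meet-and-greet ends at 14:38.
The intermission starts at 14:38 − 190 min = 11:28.
Soundcheck ends at 11:28 + 290 min = 16:18.
From 14:38 to 16:18 is 1 hour 40 minutes.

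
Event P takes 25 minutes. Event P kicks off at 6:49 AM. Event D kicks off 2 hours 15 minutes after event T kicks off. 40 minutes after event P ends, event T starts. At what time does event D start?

10:09 AM

Event P ends at 6:49 AM + 25 min = 7:14 AM.
Event T starts at 7:14 AM + 40 min = 7:54 AM.
Event D starts at 7:54 AM + 135 min = 10:09 AM.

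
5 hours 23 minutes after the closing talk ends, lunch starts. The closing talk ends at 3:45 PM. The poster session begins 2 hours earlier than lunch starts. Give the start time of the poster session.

7:08 PM

Lunch starts at 3:45 PM + 323 min = 9:08 PM.
The poster session starts at 9:08 PM − 120 min = 7:08 PM.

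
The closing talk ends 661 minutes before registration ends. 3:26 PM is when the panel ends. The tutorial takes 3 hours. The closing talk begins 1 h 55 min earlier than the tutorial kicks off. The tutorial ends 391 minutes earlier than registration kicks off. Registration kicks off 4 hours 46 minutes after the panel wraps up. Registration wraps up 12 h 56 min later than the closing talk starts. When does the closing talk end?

10:41 AM

Registration starts at 3:26 PM + 286 min = 8:12 PM.
The tutorial ends at 8:12 PM − 391 min = 1:41 PM.
The tutorial starts at 1:41 PM − 180 min = 10:41 AM.
The closing talk starts at 10:41 AM − 115 min = 8:46 AM.
Registration ends at 8:46 AM + 776 min = 9:42 PM.
The closing talk ends at 9:42 PM − 661 min = 10:41 AM.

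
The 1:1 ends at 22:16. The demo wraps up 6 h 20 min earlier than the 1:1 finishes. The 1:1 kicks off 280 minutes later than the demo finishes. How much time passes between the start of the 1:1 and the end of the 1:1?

The demo ends at 22:16 − 380 min = 15:56.
The 1:1 starts at 15:56 + 280 min = 20:36.
From 20:36 to 22:16 is 1 hour 40 minutes.

1 hour 40 minutes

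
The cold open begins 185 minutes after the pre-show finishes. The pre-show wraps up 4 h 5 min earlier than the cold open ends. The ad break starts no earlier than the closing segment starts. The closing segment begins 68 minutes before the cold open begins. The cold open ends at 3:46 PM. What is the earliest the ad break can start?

The pre-show ends at 3:46 PM − 245 min = 11:41 AM.
The cold open starts at 11:41 AM + 185 min = 2:46 PM.
The closing segment starts at 2:46 PM − 68 min = 1:38 PM.
The ad break is bounded by the closing segment, so the earliest it can start is 1:38 PM.

1:38 PM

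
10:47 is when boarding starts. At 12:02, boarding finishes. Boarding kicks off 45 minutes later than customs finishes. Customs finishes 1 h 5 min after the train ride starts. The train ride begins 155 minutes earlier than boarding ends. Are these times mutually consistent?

No

The train ride starts at 12:02 − 155 min = 09:27.
Customs ends at 09:27 + 65 min = 10:32.
Boarding starts at 10:32 + 45 min = 11:17.
But boarding is also said to start at 10:47 — a 30-minute conflict.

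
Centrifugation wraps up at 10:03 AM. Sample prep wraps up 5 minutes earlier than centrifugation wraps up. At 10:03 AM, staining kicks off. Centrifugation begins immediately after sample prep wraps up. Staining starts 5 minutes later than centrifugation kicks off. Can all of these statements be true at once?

Yes

Sample prep ends at 10:03 AM − 5 min = 9:58 AM.
So centrifugation starts at 9:58 AM.
Staining starts at 9:58 AM + 5 min = 10:03 AM.
That matches the stated 10:03 AM, so the schedule is consistent.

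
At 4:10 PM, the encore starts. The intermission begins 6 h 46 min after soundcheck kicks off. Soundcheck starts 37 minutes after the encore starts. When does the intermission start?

Soundcheck starts at 4:10 PM + 37 min = 4:47 PM.
The intermission starts at 4:47 PM + 406 min = 11:33 PM.

11:33 PM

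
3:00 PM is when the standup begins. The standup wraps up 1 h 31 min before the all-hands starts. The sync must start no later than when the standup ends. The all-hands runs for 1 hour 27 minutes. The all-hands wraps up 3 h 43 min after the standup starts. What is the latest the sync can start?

3:45 PM

The all-hands ends at 3:00 PM + 223 min = 6:43 PM.
The all-hands starts at 6:43 PM − 87 min = 5:16 PM.
The standup ends at 5:16 PM − 91 min = 3:45 PM.
The sync is bounded by the standup, so the latest it can start is 3:45 PM.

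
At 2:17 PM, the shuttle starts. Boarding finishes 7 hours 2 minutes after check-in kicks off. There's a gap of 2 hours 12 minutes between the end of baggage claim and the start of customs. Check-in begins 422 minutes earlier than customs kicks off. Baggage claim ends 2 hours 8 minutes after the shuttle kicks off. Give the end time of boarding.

Baggage claim ends at 2:17 PM + 128 min = 4:25 PM.
Customs starts at 4:25 PM + 132 min = 6:37 PM.
Check-in starts at 6:37 PM − 422 min = 11:35 AM.
Boarding ends at 11:35 AM + 422 min = 6:37 PM.

6:37 PM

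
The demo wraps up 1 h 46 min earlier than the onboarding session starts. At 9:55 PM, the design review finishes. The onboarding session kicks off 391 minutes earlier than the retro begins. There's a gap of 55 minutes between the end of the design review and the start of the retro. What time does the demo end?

2:33 PM

The retro starts at 9:55 PM + 55 min = 10:50 PM.
The onboarding session starts at 10:50 PM − 391 min = 4:19 PM.
The demo ends at 4:19 PM − 106 min = 2:33 PM.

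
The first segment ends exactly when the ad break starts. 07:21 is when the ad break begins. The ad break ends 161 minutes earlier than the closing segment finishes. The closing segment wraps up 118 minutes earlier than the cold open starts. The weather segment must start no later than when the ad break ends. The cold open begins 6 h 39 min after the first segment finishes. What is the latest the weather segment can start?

The first segment ends at 07:21.
The cold open starts at 07:21 + 399 min = 14:00.
The closing segment ends at 14:00 − 118 min = 12:02.
The ad break ends at 12:02 − 161 min = 09:21.
The weather segment is bounded by the ad break, so the latest it can start is 09:21.

09:21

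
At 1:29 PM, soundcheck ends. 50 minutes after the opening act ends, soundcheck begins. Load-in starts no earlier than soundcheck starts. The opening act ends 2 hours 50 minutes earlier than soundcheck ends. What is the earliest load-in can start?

The opening act ends at 1:29 PM − 170 min = 10:39 AM.
Soundcheck starts at 10:39 AM + 50 min = 11:29 AM.
Load-in is bounded by soundcheck, so the earliest it can start is 11:29 AM.

11:29 AM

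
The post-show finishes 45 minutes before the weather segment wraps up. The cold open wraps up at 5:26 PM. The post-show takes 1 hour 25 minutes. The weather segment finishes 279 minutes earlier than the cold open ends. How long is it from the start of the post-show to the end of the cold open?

The weather segment ends at 5:26 PM − 279 min = 12:47 PM.
The post-show ends at 12:47 PM − 45 min = 12:02 PM.
The post-show starts at 12:02 PM − 85 min = 10:37 AM.
From 10:37 AM to 5:26 PM is 6 hours 49 minutes.

6 hours 49 minutes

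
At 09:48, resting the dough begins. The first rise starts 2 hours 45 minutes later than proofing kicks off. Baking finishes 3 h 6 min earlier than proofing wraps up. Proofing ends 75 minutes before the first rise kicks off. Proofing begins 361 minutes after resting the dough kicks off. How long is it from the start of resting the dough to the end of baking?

4 hours 25 minutes

Proofing starts at 09:48 + 361 min = 15:49.
The first rise starts at 15:49 + 165 min = 18:34.
Proofing ends at 18:34 − 75 min = 17:19.
Baking ends at 17:19 − 186 min = 14:13.
From 09:48 to 14:13 is 4 hours 25 minutes.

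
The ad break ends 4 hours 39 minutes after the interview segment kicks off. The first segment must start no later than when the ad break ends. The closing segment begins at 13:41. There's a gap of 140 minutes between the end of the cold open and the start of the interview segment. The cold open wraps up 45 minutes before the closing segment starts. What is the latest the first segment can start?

19:55

The cold open ends at 13:41 − 45 min = 12:56.
The interview segment starts at 12:56 + 140 min = 15:16.
The ad break ends at 15:16 + 279 min = 19:55.
The first segment is bounded by the ad break, so the latest it can start is 19:55.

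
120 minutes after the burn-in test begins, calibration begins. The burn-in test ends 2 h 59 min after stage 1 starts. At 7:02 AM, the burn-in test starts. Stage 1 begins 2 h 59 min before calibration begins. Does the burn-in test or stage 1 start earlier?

stage 1

Calibration starts at 7:02 AM + 120 min = 9:02 AM.
Stage 1 starts at 9:02 AM − 179 min = 6:03 AM.
The burn-in test starts at 7:02 AM and stage 1 starts at 6:03 AM, so stage 1 is first.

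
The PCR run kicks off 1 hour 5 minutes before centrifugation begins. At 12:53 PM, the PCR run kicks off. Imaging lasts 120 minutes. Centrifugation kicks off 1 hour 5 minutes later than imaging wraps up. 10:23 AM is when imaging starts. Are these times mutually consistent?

Imaging ends at 10:23 AM + 120 min = 12:23 PM.
Centrifugation starts at 12:23 PM + 65 min = 1:28 PM.
The PCR run starts at 1:28 PM − 65 min = 12:23 PM.
But the PCR run is also said to start at 12:53 PM — a 30-minute conflict.

No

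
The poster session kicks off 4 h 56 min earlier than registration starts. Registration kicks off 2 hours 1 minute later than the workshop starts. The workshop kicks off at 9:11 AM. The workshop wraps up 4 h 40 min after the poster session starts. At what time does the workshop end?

10:56 AM

Registration starts at 9:11 AM + 121 min = 11:12 AM.
The poster session starts at 11:12 AM − 296 min = 6:16 AM.
The workshop ends at 6:16 AM + 280 min = 10:56 AM.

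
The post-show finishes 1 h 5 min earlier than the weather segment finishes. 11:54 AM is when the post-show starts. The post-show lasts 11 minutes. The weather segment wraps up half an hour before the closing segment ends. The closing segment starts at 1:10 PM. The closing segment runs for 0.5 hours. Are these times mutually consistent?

Yes

The closing segment ends at 1:10 PM + 30 min = 1:40 PM.
The weather segment ends at 1:40 PM − 30 min = 1:10 PM.
The post-show ends at 1:10 PM − 65 min = 12:05 PM.
The post-show starts at 12:05 PM − 11 min = 11:54 AM.
That matches the stated 11:54 AM, so the schedule is consistent.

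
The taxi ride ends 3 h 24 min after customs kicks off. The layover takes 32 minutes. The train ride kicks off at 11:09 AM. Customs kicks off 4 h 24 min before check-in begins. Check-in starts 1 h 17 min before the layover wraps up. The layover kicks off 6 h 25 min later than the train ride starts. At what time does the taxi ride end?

The layover starts at 11:09 AM + 385 min = 5:34 PM.
The layover ends at 5:34 PM + 32 min = 6:06 PM.
Check-in starts at 6:06 PM − 77 min = 4:49 PM.
Customs starts at 4:49 PM − 264 min = 12:25 PM.
The taxi ride ends at 12:25 PM + 204 min = 3:49 PM.

3:49 PM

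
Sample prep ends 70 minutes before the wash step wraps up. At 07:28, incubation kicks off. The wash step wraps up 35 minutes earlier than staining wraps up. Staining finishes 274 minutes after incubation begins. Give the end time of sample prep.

Staining ends at 07:28 + 274 min = 12:02.
The wash step ends at 12:02 − 35 min = 11:27.
Sample prep ends at 11:27 − 70 min = 10:17.

10:17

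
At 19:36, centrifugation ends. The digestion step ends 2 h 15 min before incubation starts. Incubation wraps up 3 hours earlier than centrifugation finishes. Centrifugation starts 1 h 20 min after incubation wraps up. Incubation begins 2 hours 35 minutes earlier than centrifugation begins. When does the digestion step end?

Incubation ends at 19:36 − 180 min = 16:36.
Centrifugation starts at 16:36 + 80 min = 17:56.
Incubation starts at 17:56 − 155 min = 15:21.
The digestion step ends at 15:21 − 135 min = 13:06.

13:06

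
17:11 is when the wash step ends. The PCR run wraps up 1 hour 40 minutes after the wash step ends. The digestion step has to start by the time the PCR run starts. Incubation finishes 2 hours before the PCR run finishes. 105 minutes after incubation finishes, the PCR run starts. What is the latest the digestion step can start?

18:36

The PCR run ends at 17:11 + 100 min = 18:51.
Incubation ends at 18:51 − 120 min = 16:51.
The PCR run starts at 16:51 + 105 min = 18:36.
The digestion step is bounded by the PCR run, so the latest it can start is 18:36.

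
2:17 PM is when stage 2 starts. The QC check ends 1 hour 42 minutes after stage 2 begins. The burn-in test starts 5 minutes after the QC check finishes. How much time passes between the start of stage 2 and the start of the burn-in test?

107 minutes

The QC check ends at 2:17 PM + 102 min = 3:59 PM.
The burn-in test starts at 3:59 PM + 5 min = 4:04 PM.
From 2:17 PM to 4:04 PM is 107 minutes.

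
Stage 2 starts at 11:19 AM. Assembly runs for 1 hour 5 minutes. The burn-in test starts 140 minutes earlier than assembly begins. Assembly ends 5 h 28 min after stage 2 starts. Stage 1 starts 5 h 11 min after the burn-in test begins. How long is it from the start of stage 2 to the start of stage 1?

Assembly ends at 11:19 AM + 328 min = 4:47 PM.
Assembly starts at 4:47 PM − 65 min = 3:42 PM.
The burn-in test starts at 3:42 PM − 140 min = 1:22 PM.
Stage 1 starts at 1:22 PM + 311 min = 6:33 PM.
From 11:19 AM to 6:33 PM is 7 hours 14 minutes.

7 hours 14 minutes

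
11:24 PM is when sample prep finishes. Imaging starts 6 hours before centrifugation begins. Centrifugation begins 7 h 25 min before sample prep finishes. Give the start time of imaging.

9:59 AM

Centrifugation starts at 11:24 PM − 445 min = 3:59 PM.
Imaging starts at 3:59 PM − 360 min = 9:59 AM.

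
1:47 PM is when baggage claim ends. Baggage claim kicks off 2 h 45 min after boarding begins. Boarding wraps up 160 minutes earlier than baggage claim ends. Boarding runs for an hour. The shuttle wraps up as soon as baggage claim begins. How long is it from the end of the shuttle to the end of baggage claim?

Boarding ends at 1:47 PM − 160 min = 11:07 AM.
Boarding starts at 11:07 AM − 60 min = 10:07 AM.
Baggage claim starts at 10:07 AM + 165 min = 12:52 PM.
So the shuttle ends at 12:52 PM.
From 12:52 PM to 1:47 PM is 55 minutes.

55 minutes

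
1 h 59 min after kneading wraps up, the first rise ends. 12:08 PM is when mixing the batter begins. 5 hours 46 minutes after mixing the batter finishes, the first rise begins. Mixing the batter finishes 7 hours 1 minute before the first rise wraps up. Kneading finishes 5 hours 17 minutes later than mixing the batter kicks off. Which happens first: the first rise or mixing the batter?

Kneading ends at 12:08 PM + 317 min = 5:25 PM.
The first rise ends at 5:25 PM + 119 min = 7:24 PM.
Mixing the batter ends at 7:24 PM − 421 min = 12:23 PM.
The first rise starts at 12:23 PM + 346 min = 6:09 PM.
The first rise starts at 6:09 PM and mixing the batter starts at 12:08 PM, so mixing the batter is first.

mixing the batter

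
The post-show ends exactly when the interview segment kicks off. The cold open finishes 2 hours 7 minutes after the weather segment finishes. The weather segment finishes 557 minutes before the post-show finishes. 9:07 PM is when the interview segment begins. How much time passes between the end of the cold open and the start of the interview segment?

The post-show ends at 9:07 PM.
The weather segment ends at 9:07 PM − 557 min = 11:50 AM.
The cold open ends at 11:50 AM + 127 min = 1:57 PM.
From 1:57 PM to 9:07 PM is 7 h 10 min.

7 h 10 min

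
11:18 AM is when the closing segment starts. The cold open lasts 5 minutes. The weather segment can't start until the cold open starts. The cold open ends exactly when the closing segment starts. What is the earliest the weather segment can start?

The cold open ends at 11:18 AM.
The cold open starts at 11:18 AM − 5 min = 11:13 AM.
The weather segment is bounded by the cold open, so the earliest it can start is 11:13 AM.

11:13 AM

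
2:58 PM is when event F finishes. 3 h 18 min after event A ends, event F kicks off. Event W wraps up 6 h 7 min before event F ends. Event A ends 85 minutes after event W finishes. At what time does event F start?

Event W ends at 2:58 PM − 367 min = 8:51 AM.
Event A ends at 8:51 AM + 85 min = 10:16 AM.
Event F starts at 10:16 AM + 198 min = 1:34 PM.

1:34 PM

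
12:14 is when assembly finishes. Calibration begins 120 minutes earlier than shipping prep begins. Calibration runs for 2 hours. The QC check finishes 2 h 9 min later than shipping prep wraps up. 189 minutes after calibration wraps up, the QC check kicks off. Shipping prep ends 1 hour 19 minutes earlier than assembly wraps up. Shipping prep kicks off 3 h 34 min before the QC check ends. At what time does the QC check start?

Shipping prep ends at 12:14 − 79 min = 10:55.
The QC check ends at 10:55 + 129 min = 13:04.
Shipping prep starts at 13:04 − 214 min = 09:30.
Calibration starts at 09:30 − 120 min = 07:30.
Calibration ends at 07:30 + 120 min = 09:30.
The QC check starts at 09:30 + 189 min = 12:39.

12:39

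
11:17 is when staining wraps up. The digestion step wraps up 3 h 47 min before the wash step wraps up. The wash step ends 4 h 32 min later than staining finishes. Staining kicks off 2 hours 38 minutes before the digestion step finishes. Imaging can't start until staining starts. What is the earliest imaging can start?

The wash step ends at 11:17 + 272 min = 15:49.
The digestion step ends at 15:49 − 227 min = 12:02.
Staining starts at 12:02 − 158 min = 09:24.
Imaging is bounded by staining, so the earliest it can start is 09:24.

09:24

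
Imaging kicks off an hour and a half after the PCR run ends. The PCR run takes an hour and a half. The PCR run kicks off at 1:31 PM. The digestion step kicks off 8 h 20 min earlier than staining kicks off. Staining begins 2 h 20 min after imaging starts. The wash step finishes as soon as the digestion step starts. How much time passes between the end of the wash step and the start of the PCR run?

3 hours

The PCR run ends at 1:31 PM + 90 min = 3:01 PM.
Imaging starts at 3:01 PM + 90 min = 4:31 PM.
Staining starts at 4:31 PM + 140 min = 6:51 PM.
The digestion step starts at 6:51 PM − 500 min = 10:31 AM.
So the wash step ends at 10:31 AM.
From 10:31 AM to 1:31 PM is 3 hours.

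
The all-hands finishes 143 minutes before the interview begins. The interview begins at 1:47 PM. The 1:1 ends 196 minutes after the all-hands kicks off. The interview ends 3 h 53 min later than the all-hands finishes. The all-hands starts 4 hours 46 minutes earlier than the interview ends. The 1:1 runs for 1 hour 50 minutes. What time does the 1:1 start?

11:57 AM

The all-hands ends at 1:47 PM − 143 min = 11:24 AM.
The interview ends at 11:24 AM + 233 min = 3:17 PM.
The all-hands starts at 3:17 PM − 286 min = 10:31 AM.
The 1:1 ends at 10:31 AM + 196 min = 1:47 PM.
The 1:1 starts at 1:47 PM − 110 min = 11:57 AM.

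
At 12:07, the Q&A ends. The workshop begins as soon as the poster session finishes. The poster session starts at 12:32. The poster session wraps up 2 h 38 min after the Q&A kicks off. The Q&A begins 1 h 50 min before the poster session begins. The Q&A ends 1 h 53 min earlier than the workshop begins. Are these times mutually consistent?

The Q&A starts at 12:32 − 110 min = 10:42.
The poster session ends at 10:42 + 158 min = 13:20.
So the workshop starts at 13:20.
The Q&A ends at 13:20 − 113 min = 11:27.
But the Q&A is also said to end at 12:07 — a 40-minute conflict.

No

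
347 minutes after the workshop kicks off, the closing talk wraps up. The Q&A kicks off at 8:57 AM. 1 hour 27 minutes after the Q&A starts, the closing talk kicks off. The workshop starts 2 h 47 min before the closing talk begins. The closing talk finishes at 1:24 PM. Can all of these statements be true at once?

Yes

The closing talk starts at 8:57 AM + 87 min = 10:24 AM.
The workshop starts at 10:24 AM − 167 min = 7:37 AM.
The closing talk ends at 7:37 AM + 347 min = 1:24 PM.
That matches the stated 1:24 PM, so the schedule is consistent.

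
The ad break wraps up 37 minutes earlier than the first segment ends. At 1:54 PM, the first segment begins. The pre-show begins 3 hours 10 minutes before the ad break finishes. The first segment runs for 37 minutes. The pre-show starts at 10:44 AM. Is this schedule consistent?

The first segment ends at 1:54 PM + 37 min = 2:31 PM.
The ad break ends at 2:31 PM − 37 min = 1:54 PM.
The pre-show starts at 1:54 PM − 190 min = 10:44 AM.
That matches the stated 10:44 AM, so the schedule is consistent.

Yes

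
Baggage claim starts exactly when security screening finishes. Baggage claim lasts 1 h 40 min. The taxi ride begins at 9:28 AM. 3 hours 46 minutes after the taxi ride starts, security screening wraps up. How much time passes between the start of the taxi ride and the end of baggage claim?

5 hours 26 minutes

Security screening ends at 9:28 AM + 226 min = 1:14 PM.
So baggage claim starts at 1:14 PM.
Baggage claim ends at 1:14 PM + 100 min = 2:54 PM.
From 9:28 AM to 2:54 PM is 5 hours 26 minutes.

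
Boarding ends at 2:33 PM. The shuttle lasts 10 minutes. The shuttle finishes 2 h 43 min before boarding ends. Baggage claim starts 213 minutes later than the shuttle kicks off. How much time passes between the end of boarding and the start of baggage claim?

40 minutes

The shuttle ends at 2:33 PM − 163 min = 11:50 AM.
The shuttle starts at 11:50 AM − 10 min = 11:40 AM.
Baggage claim starts at 11:40 AM + 213 min = 3:13 PM.
From 2:33 PM to 3:13 PM is 40 minutes.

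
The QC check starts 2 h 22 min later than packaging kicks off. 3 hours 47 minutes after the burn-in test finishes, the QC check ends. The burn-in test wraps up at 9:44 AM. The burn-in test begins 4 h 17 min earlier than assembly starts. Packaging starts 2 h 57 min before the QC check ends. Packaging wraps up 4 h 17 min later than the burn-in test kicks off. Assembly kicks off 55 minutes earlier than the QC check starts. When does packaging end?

The QC check ends at 9:44 AM + 227 min = 1:31 PM.
Packaging starts at 1:31 PM − 177 min = 10:34 AM.
The QC check starts at 10:34 AM + 142 min = 12:56 PM.
Assembly starts at 12:56 PM − 55 min = 12:01 PM.
The burn-in test starts at 12:01 PM − 257 min = 7:44 AM.
Packaging ends at 7:44 AM + 257 min = 12:01 PM.

12:01 PM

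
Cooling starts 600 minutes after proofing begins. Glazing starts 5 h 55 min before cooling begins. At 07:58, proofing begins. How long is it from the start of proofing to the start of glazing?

4 hours 5 minutes

Cooling starts at 07:58 + 600 min = 17:58.
Glazing starts at 17:58 − 355 min = 12:03.
From 07:58 to 12:03 is 4 hours 5 minutes.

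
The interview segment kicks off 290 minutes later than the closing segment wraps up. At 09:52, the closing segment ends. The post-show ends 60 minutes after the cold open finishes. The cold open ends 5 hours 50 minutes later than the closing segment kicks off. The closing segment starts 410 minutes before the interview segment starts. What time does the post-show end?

14:42

The interview segment starts at 09:52 + 290 min = 14:42.
The closing segment starts at 14:42 − 410 min = 07:52.
The cold open ends at 07:52 + 350 min = 13:42.
The post-show ends at 13:42 + 60 min = 14:42.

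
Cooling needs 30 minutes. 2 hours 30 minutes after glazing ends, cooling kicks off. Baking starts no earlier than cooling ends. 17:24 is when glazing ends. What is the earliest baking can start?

Cooling starts at 17:24 + 150 min = 19:54.
Cooling ends at 19:54 + 30 min = 20:24.
Baking is bounded by cooling, so the earliest it can start is 20:24.

20:24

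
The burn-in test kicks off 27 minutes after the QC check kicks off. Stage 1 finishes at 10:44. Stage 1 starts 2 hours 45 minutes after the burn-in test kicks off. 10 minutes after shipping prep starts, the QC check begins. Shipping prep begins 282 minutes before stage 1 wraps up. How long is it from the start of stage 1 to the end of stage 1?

Shipping prep starts at 10:44 − 282 min = 06:02.
The QC check starts at 06:02 + 10 min = 06:12.
The burn-in test starts at 06:12 + 27 min = 06:39.
Stage 1 starts at 06:39 + 165 min = 09:24.
From 09:24 to 10:44 is 1 h 20 min.

1 h 20 min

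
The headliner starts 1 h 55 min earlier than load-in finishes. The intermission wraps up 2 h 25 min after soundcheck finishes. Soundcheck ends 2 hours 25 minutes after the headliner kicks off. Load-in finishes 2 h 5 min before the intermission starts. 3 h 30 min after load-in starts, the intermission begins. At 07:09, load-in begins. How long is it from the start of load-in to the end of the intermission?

4 hours 20 minutes

The intermission starts at 07:09 + 210 min = 10:39.
Load-in ends at 10:39 − 125 min = 08:34.
The headliner starts at 08:34 − 115 min = 06:39.
Soundcheck ends at 06:39 + 145 min = 09:04.
The intermission ends at 09:04 + 145 min = 11:29.
From 07:09 to 11:29 is 4 hours 20 minutes.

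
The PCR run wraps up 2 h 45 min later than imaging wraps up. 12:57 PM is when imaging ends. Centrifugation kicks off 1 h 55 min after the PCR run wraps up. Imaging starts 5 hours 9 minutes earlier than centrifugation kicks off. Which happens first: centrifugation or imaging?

The PCR run ends at 12:57 PM + 165 min = 3:42 PM.
Centrifugation starts at 3:42 PM + 115 min = 5:37 PM.
Imaging starts at 5:37 PM − 309 min = 12:28 PM.
Centrifugation starts at 5:37 PM and imaging starts at 12:28 PM, so imaging is first.

imaging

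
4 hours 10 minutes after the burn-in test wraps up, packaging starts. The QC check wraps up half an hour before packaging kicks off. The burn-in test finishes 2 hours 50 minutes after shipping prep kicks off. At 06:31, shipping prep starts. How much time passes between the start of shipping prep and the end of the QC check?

The burn-in test ends at 06:31 + 170 min = 09:21.
Packaging starts at 09:21 + 250 min = 13:31.
The QC check ends at 13:31 − 30 min = 13:01.
From 06:31 to 13:01 is 6 h 30 min.

6 h 30 min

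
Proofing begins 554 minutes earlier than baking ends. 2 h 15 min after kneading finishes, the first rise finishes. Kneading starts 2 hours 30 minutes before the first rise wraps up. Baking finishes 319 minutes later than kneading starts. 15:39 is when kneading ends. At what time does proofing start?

The first rise ends at 15:39 + 135 min = 17:54.
Kneading starts at 17:54 − 150 min = 15:24.
Baking ends at 15:24 + 319 min = 20:43.
Proofing starts at 20:43 − 554 min = 11:29.

11:29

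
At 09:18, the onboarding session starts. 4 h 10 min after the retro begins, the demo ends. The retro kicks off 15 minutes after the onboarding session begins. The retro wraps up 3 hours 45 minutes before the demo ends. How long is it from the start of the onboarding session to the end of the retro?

The retro starts at 09:18 + 15 min = 09:33.
The demo ends at 09:33 + 250 min = 13:43.
The retro ends at 13:43 − 225 min = 09:58.
From 09:18 to 09:58 is 40 minutes.

40 minutes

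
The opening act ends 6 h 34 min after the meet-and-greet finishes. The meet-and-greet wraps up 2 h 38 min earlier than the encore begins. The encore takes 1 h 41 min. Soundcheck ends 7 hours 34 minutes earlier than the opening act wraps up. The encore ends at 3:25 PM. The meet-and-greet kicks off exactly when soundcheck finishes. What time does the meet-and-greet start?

10:06 AM

The encore starts at 3:25 PM − 101 min = 1:44 PM.
The meet-and-greet ends at 1:44 PM − 158 min = 11:06 AM.
The opening act ends at 11:06 AM + 394 min = 5:40 PM.
Soundcheck ends at 5:40 PM − 454 min = 10:06 AM.
So the meet-and-greet starts at 10:06 AM.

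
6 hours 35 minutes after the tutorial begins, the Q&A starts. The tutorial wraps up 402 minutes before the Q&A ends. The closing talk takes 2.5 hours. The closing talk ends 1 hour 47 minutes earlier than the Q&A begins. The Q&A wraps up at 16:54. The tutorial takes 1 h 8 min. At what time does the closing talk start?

The tutorial ends at 16:54 − 402 min = 10:12.
The tutorial starts at 10:12 − 68 min = 09:04.
The Q&A starts at 09:04 + 395 min = 15:39.
The closing talk ends at 15:39 − 107 min = 13:52.
The closing talk starts at 13:52 − 150 min = 11:22.

11:22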